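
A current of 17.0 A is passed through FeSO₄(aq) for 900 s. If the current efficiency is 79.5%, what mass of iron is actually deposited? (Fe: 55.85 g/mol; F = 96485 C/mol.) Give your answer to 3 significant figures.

3.52 g

Q = 17.0 × 900 = 15300 C
n(e⁻) = 15300 / 96485 = 0.1586 mol
Fe²⁺ + 2e⁻ → Fe, so theoretical m(Fe) = 0.07930 × 55.85 = 4.429 g
Actual mass = 79.5% × 4.429 = 3.52 g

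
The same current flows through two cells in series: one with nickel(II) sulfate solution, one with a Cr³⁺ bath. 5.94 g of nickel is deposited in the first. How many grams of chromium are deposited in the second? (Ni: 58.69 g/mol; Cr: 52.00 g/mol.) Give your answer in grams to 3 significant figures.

n(Ni) = 5.94 / 58.69 = 0.1012 mol
Ni²⁺ + 2e⁻ → Ni, so n(e⁻) = 2 × 0.1012 = 0.2024 mol
The cells are in series, so the same charge (and hence the same n(e⁻) = 0.2024 mol) passes through both.
Cr³⁺ + 3e⁻ → Cr, so n(Cr) = 0.2024 / 3 = 0.06747 mol
m(Cr) = 0.06747 × 52.00 = 3.51 g

3.51 g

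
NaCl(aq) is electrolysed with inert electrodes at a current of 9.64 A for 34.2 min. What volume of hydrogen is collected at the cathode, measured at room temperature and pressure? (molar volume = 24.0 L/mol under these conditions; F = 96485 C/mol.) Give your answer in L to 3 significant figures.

2.46 L

Q = It = 9.64 × 2052 = 19780 C
n(e⁻) = 19780 / 96485 = 0.2050 mol
2H⁺ + 2e⁻ → H₂, so n(H₂) = 0.2050 / 2 = 0.1025 mol
V = 0.1025 × 24.0 = 2.460 L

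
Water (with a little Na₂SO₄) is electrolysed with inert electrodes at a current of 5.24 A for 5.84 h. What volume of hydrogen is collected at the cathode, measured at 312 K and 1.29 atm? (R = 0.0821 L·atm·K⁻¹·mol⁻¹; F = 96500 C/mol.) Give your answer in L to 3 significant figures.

Q = 5.24 A × 21024 s = 1.102×10^5 C
n(e⁻) = Q/F = 1.102×10^5/96500 = 1.142 mol
2H⁺ + 2e⁻ → H₂, so n(H₂) = 1.142 / 2 = 0.5710 mol
V = nRT/P = 0.5710 × 0.0821 × 312 / 1.29 = 11.34 L

11.3 L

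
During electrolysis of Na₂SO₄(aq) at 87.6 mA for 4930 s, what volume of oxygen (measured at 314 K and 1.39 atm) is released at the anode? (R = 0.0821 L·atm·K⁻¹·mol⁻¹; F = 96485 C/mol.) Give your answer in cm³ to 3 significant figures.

20.8 cm³

Charge passed = 0.0876 × 4930 = 431.9 C
Moles of electrons = 431.9 / 96485 = 0.004476 mol
2H₂O → O₂ + 4H⁺ + 4e⁻, so n(O₂) = 0.004476 / 4 = 0.001119 mol
V = nRT/P = 0.001119 × 0.0821 × 314 / 1.39 = 0.02075 L
= 20.8 cm³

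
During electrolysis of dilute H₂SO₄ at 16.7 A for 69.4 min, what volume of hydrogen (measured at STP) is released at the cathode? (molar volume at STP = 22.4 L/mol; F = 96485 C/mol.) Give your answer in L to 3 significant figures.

Q = 16.7 A × 4164 s = 69540 C
n(e⁻) = 69540 / 96485 = 0.7207 mol
2H⁺ + 2e⁻ → H₂, so n(H₂) = 0.7207 / 2 = 0.3604 mol
V = 0.3604 × 22.4 = 8.073 L

8.07 L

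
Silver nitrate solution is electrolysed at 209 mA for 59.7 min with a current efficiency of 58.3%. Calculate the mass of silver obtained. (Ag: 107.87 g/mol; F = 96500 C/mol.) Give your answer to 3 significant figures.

0.488 g

Q = 0.209 × 3582 = 748.6 C
n(e⁻) = 748.6 / 96500 = 0.007758 mol
Ag⁺ + e⁻ → Ag, so theoretical m(Ag) = 0.007758 × 107.87 = 0.8369 g
Actual mass = 58.3% × 0.8369 = 0.488 g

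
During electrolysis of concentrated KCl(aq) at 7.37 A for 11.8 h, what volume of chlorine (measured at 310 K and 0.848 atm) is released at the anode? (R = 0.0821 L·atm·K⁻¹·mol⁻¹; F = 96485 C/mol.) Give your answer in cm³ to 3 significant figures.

Q = It = 7.37 × 42480 = 3.131×10^5 C
n(e⁻) = 3.131×10^5 / 96485 = 3.245 mol
2Cl⁻ → Cl₂ + 2e⁻, so n(Cl₂) = 3.245 / 2 = 1.623 mol
V = nRT/P = 1.623 × 0.0821 × 310 / 0.848 = 48.71 L
= 48700 cm³

48700 cm³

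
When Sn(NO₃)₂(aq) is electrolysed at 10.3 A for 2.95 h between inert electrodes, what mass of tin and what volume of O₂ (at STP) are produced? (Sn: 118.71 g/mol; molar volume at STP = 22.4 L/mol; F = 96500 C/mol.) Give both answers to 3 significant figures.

67.3 g Sn; 6.35 L O₂

Q = 10.3 × 10620 = 1.094×10^5 C; n(e⁻) = 1.094×10^5 / 96500 = 1.134 mol
Cathode: Sn²⁺ + 2e⁻ → Sn → n(Sn) = 1.134/2 = 0.5670 mol → 67.3 g
Anode: 2H₂O → O₂ + 4H⁺ + 4e⁻ → n(O₂) = 1.134/4 = 0.2835 mol → 6.35 L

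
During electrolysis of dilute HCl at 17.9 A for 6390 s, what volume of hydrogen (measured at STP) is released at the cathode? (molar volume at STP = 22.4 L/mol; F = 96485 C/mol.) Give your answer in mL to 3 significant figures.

13300 mL

Q = 17.9 A × 6390 s = 1.144×10^5 C
n(e⁻) = 1.144×10^5 / 96485 = 1.186 mol
2H⁺ + 2e⁻ → H₂, so n(H₂) = 1.186 / 2 = 0.5930 mol
V = 0.5930 × 22.4 = 13.28 L
= 13300 mL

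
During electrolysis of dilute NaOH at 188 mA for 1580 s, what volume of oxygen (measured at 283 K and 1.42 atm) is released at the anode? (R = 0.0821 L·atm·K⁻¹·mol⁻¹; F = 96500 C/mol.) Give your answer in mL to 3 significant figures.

Q = 0.188 A × 1580 s = 297.0 C
n(e⁻) = Q/F = 297.0/96500 = 0.003078 mol
2H₂O → O₂ + 4H⁺ + 4e⁻, so n(O₂) = 0.003078 / 4 = 7.695×10^-4 mol
V = nRT/P = 7.695×10^-4 × 0.0821 × 283 / 1.42 = 0.01259 L
= 12.6 mL

12.6 mL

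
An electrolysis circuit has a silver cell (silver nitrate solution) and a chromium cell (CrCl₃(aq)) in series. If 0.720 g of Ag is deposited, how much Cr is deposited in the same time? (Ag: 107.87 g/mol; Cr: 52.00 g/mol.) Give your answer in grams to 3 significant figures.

n(Ag) = 0.720 / 107.87 = 0.006675 mol
Ag⁺ + e⁻ → Ag, so n(e⁻) = 0.006675 mol
Since the cells are in series, n(e⁻) in the Cr cell is also 0.006675 mol.
Cr³⁺ + 3e⁻ → Cr, so n(Cr) = 0.006675 / 3 = 0.002225 mol
m(Cr) = 0.002225 × 52.00 = 0.116 g

0.116 g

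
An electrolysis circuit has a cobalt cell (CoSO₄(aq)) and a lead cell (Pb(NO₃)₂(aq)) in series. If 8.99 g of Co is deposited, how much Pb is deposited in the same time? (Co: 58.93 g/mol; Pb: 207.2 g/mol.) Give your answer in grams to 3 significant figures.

n(Co) = 8.99 / 58.93 = 0.1526 mol
Co²⁺ + 2e⁻ → Co, so n(e⁻) = 2 × 0.1526 = 0.3052 mol
Same current for the same time ⇒ same n(e⁻) = 0.3052 mol in both cells.
Pb²⁺ + 2e⁻ → Pb, so n(Pb) = 0.3052 / 2 = 0.1526 mol
m(Pb) = 0.1526 × 207.2 = 31.6 g

31.6 g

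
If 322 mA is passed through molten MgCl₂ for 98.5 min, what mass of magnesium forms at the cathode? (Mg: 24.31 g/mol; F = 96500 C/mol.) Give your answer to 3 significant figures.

Q = It = 0.322 × 5910 = 1903 C
n(e⁻) = Q/F = 1903/96500 = 0.01972 mol
Mg²⁺ + 2e⁻ → Mg, so n(Mg) = 0.01972 / 2 = 0.009860 mol
m = 0.009860 × 24.31 = 0.240 g

0.240 g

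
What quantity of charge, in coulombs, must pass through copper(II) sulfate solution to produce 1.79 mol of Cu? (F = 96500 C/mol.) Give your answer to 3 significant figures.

Cu²⁺ + 2e⁻ → Cu, so n(e⁻) = 2 × 1.79 = 3.580 mol
Q = 3.580 × 96500 = 3.455×10^5 C

3.45×10^5 C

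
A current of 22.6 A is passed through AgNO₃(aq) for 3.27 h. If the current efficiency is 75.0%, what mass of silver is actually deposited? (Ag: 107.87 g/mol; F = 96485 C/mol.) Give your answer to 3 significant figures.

Q = 22.6 × 11772 = 2.660×10^5 C
n(e⁻) = 2.660×10^5 / 96485 = 2.757 mol
Ag⁺ + e⁻ → Ag, so theoretical m(Ag) = 2.757 × 107.87 = 297.4 g
Actual mass = 75.0% × 297.4 = 223 g

223 g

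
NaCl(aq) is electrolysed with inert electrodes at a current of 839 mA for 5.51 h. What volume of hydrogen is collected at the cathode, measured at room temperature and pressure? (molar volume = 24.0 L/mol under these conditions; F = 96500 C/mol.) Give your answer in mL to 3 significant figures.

Q = It = 0.839 × 19836 = 16640 C
n(e⁻) = Q/F = 16640/96500 = 0.1724 mol
2H⁺ + 2e⁻ → H₂, so n(H₂) = 0.1724 / 2 = 0.08620 mol
V = 0.08620 × 24.0 = 2.069 L
= 2070 mL

2070 mL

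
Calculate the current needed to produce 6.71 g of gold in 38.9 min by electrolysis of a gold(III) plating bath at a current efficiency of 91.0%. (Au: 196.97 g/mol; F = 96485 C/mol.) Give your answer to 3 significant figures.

4.64 A

n(Au) = 6.71 / 196.97 = 0.03407 mol
Au³⁺ + 3e⁻ → Au, so n(e⁻) = 3 × 0.03407 = 0.1022 mol
Q = 0.1022 × 96485 / 0.910 = 10840 C
I = Q / t = 10840 / 2334 s = 4.64 A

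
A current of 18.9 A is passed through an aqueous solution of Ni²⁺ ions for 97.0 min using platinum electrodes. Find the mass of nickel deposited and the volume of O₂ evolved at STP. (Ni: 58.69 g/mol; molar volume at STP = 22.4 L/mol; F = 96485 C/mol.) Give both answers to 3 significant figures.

Q = 18.9 × 5820 = 1.100×10^5 C; n(e⁻) = 1.100×10^5 / 96485 = 1.140 mol
Cathode: Ni²⁺ + 2e⁻ → Ni → n(Ni) = 1.140/2 = 0.5700 mol → 33.5 g
Anode: 2H₂O → O₂ + 4H⁺ + 4e⁻ → n(O₂) = 1.140/4 = 0.2850 mol → 6.38 L

33.5 g Ni; 6.38 L O₂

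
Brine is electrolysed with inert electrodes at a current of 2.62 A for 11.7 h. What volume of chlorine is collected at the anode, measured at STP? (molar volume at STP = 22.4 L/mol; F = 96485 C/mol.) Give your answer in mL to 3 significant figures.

Q = 2.62 A × 42120 s = 1.104×10^5 C
n(e⁻) = Q/F = 1.104×10^5/96485 = 1.144 mol
2Cl⁻ → Cl₂ + 2e⁻, so n(Cl₂) = 1.144 / 2 = 0.5720 mol
V = 0.5720 × 22.4 = 12.81 L
= 12800 mL

12800 mL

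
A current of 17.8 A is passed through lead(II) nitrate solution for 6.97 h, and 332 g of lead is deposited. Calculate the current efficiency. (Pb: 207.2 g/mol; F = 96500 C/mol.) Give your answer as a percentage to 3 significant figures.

Q = 17.8 × 25092 = 4.466×10^5 C
n(e⁻) = 4.466×10^5 / 96500 = 4.628 mol
Pb²⁺ + 2e⁻ → Pb, so theoretical n(Pb) = 2.314 mol → 479.5 g
Efficiency = 332 / 479.5 = 0.6924 = 69.2%

69.2%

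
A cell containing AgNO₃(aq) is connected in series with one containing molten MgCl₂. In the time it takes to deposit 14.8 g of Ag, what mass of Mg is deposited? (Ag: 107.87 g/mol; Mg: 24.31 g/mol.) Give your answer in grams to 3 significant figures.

n(Ag) = 14.8 / 107.87 = 0.1372 mol
Ag⁺ + e⁻ → Ag, so n(e⁻) = 0.1372 mol
The cells are in series, so the same charge (and hence the same n(e⁻) = 0.1372 mol) passes through both.
Mg²⁺ + 2e⁻ → Mg, so n(Mg) = 0.1372 / 2 = 0.06860 mol
m(Mg) = 0.06860 × 24.31 = 1.67 g

1.67 g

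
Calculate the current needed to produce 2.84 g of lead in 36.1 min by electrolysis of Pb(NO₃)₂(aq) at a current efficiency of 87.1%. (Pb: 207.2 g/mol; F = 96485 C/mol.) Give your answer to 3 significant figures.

1.40 A

n(Pb) = 2.84 / 207.2 = 0.01371 mol
Pb²⁺ + 2e⁻ → Pb, so n(e⁻) = 2 × 0.01371 = 0.02742 mol
Q = 0.02742 × 96485 / 0.871 = 3037 C
I = Q / t = 3037 / 2166 s = 1.40 A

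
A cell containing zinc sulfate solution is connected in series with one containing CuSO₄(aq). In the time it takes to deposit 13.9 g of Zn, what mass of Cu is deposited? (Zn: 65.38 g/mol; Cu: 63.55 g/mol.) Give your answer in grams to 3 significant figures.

13.5 g

n(Zn) = 13.9 / 65.38 = 0.2126 mol
Zn²⁺ + 2e⁻ → Zn, so n(e⁻) = 2 × 0.2126 = 0.4252 mol
In series, the same 0.4252 mol of electrons flows through the second cell.
Cu²⁺ + 2e⁻ → Cu, so n(Cu) = 0.4252 / 2 = 0.2126 mol
m(Cu) = 0.2126 × 63.55 = 13.5 g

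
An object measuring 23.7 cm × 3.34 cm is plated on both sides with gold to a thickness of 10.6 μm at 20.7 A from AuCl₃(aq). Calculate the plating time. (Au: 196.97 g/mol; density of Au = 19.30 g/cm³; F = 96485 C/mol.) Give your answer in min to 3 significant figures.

3.83 min

Plated area = 2 × 23.7 × 3.34 = 158.3 cm²
Volume = 158.3 × 10.6×10⁻⁴ cm = 0.1678 cm³
m(Au) = 0.1678 × 19.30 = 3.239 g
n(Au) = 3.239 / 196.97 = 0.01644 mol; n(e⁻) = 3 × 0.01644 = 0.04932 mol
Q = 0.04932 × 96485 = 4759 C
t = 4759 / 20.7 = 229.9 s = 3.83 min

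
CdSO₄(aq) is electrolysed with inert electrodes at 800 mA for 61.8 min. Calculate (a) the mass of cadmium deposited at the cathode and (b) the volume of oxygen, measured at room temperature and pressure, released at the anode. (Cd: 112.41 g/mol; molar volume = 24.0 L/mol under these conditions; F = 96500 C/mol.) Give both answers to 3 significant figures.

Q = 0.800 × 3708 = 2966 C; n(e⁻) = 2966 / 96500 = 0.03074 mol
Cathode: Cd²⁺ + 2e⁻ → Cd → n(Cd) = 0.03074/2 = 0.01537 mol → 1.73 g
Anode: 2H₂O → O₂ + 4H⁺ + 4e⁻ → n(O₂) = 0.03074/4 = 0.007685 mol → 0.184 L

1.73 g Cd; 0.184 L O₂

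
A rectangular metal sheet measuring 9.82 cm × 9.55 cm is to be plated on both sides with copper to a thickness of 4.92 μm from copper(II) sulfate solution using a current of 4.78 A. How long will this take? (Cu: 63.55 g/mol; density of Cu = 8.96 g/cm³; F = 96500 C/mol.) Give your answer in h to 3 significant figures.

Plated area = 2 × 9.82 × 9.55 = 187.6 cm²
Volume = 187.6 × 4.92×10⁻⁴ cm = 0.09230 cm³
m(Cu) = 0.09230 × 8.96 = 0.8270 g
n(Cu) = 0.8270 / 63.55 = 0.01301 mol; n(e⁻) = 2 × 0.01301 = 0.02602 mol
Q = 0.02602 × 96500 = 2511 C
t = 2511 / 4.78 = 525.3 s = 0.146 h

0.146 h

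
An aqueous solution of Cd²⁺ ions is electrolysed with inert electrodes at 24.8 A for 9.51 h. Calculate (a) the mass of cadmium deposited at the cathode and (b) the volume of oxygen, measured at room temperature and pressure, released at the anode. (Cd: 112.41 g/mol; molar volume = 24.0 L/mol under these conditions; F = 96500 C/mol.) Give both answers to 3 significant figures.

495 g Cd; 52.8 L O₂

Q = 24.8 × 34236 = 8.491×10^5 C; n(e⁻) = 8.491×10^5 / 96500 = 8.799 mol
Cathode: Cd²⁺ + 2e⁻ → Cd → n(Cd) = 8.799/2 = 4.400 mol → 495 g
Anode: 2H₂O → O₂ + 4H⁺ + 4e⁻ → n(O₂) = 8.799/4 = 2.200 mol → 52.8 L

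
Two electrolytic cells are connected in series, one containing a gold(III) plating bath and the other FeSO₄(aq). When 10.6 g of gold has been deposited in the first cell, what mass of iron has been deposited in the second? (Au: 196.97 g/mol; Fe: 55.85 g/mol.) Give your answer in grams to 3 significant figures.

4.51 g

n(Au) = 10.6 / 196.97 = 0.05382 mol
Au³⁺ + 3e⁻ → Au, so n(e⁻) = 3 × 0.05382 = 0.1615 mol
Since the cells are in series, n(e⁻) in the Fe cell is also 0.1615 mol.
Fe²⁺ + 2e⁻ → Fe, so n(Fe) = 0.1615 / 2 = 0.08075 mol
m(Fe) = 0.08075 × 55.85 = 4.51 g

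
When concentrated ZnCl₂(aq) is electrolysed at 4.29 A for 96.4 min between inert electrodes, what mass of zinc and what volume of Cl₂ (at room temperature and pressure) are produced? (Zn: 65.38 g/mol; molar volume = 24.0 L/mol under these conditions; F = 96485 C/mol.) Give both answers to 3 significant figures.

8.41 g Zn; 3.09 L Cl₂

Q = 4.29 × 5784 = 24810 C; n(e⁻) = 24810 / 96485 = 0.2571 mol
Cathode: Zn²⁺ + 2e⁻ → Zn → n(Zn) = 0.2571/2 = 0.1286 mol → 8.41 g
Anode: 2Cl⁻ → Cl₂ + 2e⁻ → n(Cl₂) = 0.2571/2 = 0.1286 mol → 3.09 L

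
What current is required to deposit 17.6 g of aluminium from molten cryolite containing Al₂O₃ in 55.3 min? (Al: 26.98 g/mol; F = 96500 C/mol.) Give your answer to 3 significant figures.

56.9 A

n(Al) = 17.6 / 26.98 = 0.6523 mol
Al³⁺ + 3e⁻ → Al, so n(e⁻) = 3 × 0.6523 = 1.957 mol
Q = 1.957 × 96500 = 1.889×10^5 C
I = Q / t = 1.889×10^5 / 3318 s = 56.9 A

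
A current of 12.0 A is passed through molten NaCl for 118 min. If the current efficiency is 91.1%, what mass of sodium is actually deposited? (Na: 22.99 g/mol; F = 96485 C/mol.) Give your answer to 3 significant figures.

18.4 g

Q = 12.0 × 7080 = 84960 C
n(e⁻) = 84960 / 96485 = 0.8806 mol
Na⁺ + e⁻ → Na, so theoretical m(Na) = 0.8806 × 22.99 = 20.24 g
Actual mass = 91.1% × 20.24 = 18.4 g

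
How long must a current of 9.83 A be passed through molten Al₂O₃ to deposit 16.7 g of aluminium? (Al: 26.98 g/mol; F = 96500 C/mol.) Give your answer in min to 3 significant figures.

n(Al) = 16.7 / 26.98 = 0.6190 mol
Al³⁺ + 3e⁻ → Al, so n(e⁻) = 3 × 0.6190 = 1.857 mol
Q = 1.857 × 96500 = 1.792×10^5 C
t = Q / I = 1.792×10^5 / 9.83 = 18230 s = 304 min

304 min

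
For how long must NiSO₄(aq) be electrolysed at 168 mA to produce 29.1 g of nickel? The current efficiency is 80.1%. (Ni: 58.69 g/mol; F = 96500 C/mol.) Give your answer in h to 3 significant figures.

n(Ni) = 29.1 / 58.69 = 0.4958 mol
Ni²⁺ + 2e⁻ → Ni, so n(e⁻) = 2 × 0.4958 = 0.9916 mol
Q = 0.9916 × 96500 / 0.801 = 1.195×10^5 C
t = Q / I = 1.195×10^5 / 0.168 = 7.113×10^5 s = 198 h

198 h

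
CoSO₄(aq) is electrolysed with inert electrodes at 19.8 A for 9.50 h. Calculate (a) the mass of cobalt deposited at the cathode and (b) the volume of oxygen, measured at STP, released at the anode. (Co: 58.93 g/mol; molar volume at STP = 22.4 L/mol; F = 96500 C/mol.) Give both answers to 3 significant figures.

Q = 19.8 × 34200 = 6.772×10^5 C; n(e⁻) = 6.772×10^5 / 96500 = 7.018 mol
Cathode: Co²⁺ + 2e⁻ → Co → n(Co) = 7.018/2 = 3.509 mol → 207 g
Anode: 2H₂O → O₂ + 4H⁺ + 4e⁻ → n(O₂) = 7.018/4 = 1.755 mol → 39.3 L

207 g Co; 39.3 L O₂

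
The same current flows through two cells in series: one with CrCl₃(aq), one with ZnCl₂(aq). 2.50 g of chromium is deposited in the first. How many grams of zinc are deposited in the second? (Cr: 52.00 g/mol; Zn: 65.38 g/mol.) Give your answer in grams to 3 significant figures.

4.71 g

n(Cr) = 2.50 / 52.00 = 0.04808 mol
Cr³⁺ + 3e⁻ → Cr, so n(e⁻) = 3 × 0.04808 = 0.1442 mol
In series, the same 0.1442 mol of electrons flows through the second cell.
Zn²⁺ + 2e⁻ → Zn, so n(Zn) = 0.1442 / 2 = 0.07210 mol
m(Zn) = 0.07210 × 65.38 = 4.71 g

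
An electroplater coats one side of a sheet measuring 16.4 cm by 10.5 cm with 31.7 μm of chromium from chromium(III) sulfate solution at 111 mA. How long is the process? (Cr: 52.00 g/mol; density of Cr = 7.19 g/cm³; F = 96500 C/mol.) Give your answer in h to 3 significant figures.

Plated area = 16.4 × 10.5 = 172.2 cm²
Volume = 172.2 × 31.7×10⁻⁴ cm = 0.5459 cm³
m(Cr) = 0.5459 × 7.19 = 3.925 g
n(Cr) = 3.925 / 52.00 = 0.07548 mol; n(e⁻) = 3 × 0.07548 = 0.2264 mol
Q = 0.2264 × 96500 = 21850 C
t = 21850 / 0.111 = 1.968×10^5 s = 54.7 h

54.7 h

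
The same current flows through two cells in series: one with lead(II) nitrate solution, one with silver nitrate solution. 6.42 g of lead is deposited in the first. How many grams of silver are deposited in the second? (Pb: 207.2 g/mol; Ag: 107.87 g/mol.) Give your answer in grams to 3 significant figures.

6.68 g

n(Pb) = 6.42 / 207.2 = 0.03098 mol
Pb²⁺ + 2e⁻ → Pb, so n(e⁻) = 2 × 0.03098 = 0.06196 mol
Since the cells are in series, n(e⁻) in the Ag cell is also 0.06196 mol.
Ag⁺ + e⁻ → Ag, so n(Ag) = 0.06196 mol
m(Ag) = 0.06196 × 107.87 = 6.68 g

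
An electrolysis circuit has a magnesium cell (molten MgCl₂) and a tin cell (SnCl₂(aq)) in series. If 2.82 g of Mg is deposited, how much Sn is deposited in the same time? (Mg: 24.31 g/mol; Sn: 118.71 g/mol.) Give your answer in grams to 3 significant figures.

n(Mg) = 2.82 / 24.31 = 0.1160 mol
Mg²⁺ + 2e⁻ → Mg, so n(e⁻) = 2 × 0.1160 = 0.2320 mol
Same current for the same time ⇒ same n(e⁻) = 0.2320 mol in both cells.
Sn²⁺ + 2e⁻ → Sn, so n(Sn) = 0.2320 / 2 = 0.1160 mol
m(Sn) = 0.1160 × 118.71 = 13.8 g

13.8 g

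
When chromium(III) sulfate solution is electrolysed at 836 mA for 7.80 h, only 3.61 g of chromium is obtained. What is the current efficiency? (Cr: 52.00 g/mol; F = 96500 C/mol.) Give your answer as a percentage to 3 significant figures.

Q = 0.836 × 28080 = 23470 C
n(e⁻) = 23470 / 96500 = 0.2432 mol
Cr³⁺ + 3e⁻ → Cr, so theoretical n(Cr) = 0.08107 mol → 4.216 g
Efficiency = 3.61 / 4.216 = 0.8563 = 85.6%

85.6%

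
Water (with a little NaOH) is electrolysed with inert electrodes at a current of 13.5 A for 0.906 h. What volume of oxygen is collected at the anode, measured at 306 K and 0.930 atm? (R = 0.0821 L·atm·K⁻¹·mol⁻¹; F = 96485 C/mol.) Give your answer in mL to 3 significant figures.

3080 mL

Q = It = 13.5 × 3261.6 = 44030 C
Moles of electrons = 44030 / 96485 = 0.4563 mol
2H₂O → O₂ + 4H⁺ + 4e⁻, so n(O₂) = 0.4563 / 4 = 0.1141 mol
V = nRT/P = 0.1141 × 0.0821 × 306 / 0.930 = 3.082 L
= 3080 mL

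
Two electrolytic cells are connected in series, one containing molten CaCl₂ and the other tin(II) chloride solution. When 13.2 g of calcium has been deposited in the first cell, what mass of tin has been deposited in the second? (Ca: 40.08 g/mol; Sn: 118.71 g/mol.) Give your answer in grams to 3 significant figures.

39.1 g

n(Ca) = 13.2 / 40.08 = 0.3293 mol
Ca²⁺ + 2e⁻ → Ca, so n(e⁻) = 2 × 0.3293 = 0.6586 mol
Since the cells are in series, n(e⁻) in the Sn cell is also 0.6586 mol.
Sn²⁺ + 2e⁻ → Sn, so n(Sn) = 0.6586 / 2 = 0.3293 mol
m(Sn) = 0.3293 × 118.71 = 39.1 g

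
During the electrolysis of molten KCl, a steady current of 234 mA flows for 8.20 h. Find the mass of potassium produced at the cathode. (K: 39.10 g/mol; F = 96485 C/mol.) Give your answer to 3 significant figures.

Q = It = 0.234 × 29520 = 6908 C
n(e⁻) = Q/F = 6908/96485 = 0.07160 mol
K⁺ + e⁻ → K, so n(K) = 0.07160 mol
m = 0.07160 × 39.10 = 2.80 g

2.80 g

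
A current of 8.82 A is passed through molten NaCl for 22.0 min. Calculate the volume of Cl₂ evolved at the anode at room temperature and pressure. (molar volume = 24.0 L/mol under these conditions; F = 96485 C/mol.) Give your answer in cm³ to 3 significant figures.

1450 cm³

Charge passed = 8.82 × 1320 = 11640 C
Moles of electrons = 11640 / 96485 = 0.1206 mol
2Cl⁻ → Cl₂ + 2e⁻, so n(Cl₂) = 0.1206 / 2 = 0.06030 mol
V = 0.06030 × 24.0 = 1.447 L
= 1450 cm³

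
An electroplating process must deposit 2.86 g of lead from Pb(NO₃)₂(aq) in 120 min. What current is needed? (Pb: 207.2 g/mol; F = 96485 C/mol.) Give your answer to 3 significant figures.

0.370 A

n(Pb) = 2.86 / 207.2 = 0.01380 mol
Pb²⁺ + 2e⁻ → Pb, so n(e⁻) = 2 × 0.01380 = 0.02760 mol
Q = 0.02760 × 96485 = 2663 C
I = Q / t = 2663 / 7200 s = 0.370 A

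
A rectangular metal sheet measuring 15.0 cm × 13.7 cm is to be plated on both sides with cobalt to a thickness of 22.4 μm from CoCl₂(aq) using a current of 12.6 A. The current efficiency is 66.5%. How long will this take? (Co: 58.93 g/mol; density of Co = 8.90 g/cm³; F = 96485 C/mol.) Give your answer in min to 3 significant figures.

53.4 min

Plated area = 2 × 15.0 × 13.7 = 411.0 cm²
Volume = 411.0 × 22.4×10⁻⁴ cm = 0.9206 cm³
m(Co) = 0.9206 × 8.90 = 8.193 g
n(Co) = 8.193 / 58.93 = 0.1390 mol; n(e⁻) = 2 × 0.1390 = 0.2780 mol
Q = 0.2780 × 96485 / 0.665 = 40340 C
t = 40340 / 12.6 = 3202 s = 53.4 min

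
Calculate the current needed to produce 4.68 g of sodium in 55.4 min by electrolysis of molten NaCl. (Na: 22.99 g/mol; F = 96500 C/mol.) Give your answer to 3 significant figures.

n(Na) = 4.68 / 22.99 = 0.2036 mol
Na⁺ + e⁻ → Na, so n(e⁻) = 0.2036 mol
Q = 0.2036 × 96500 = 19650 C
I = Q / t = 19650 / 3324 s = 5.91 A

5.91 A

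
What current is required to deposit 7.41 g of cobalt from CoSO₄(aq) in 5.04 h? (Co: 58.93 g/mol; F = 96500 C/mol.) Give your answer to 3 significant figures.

n(Co) = 7.41 / 58.93 = 0.1257 mol
Co²⁺ + 2e⁻ → Co, so n(e⁻) = 2 × 0.1257 = 0.2514 mol
Q = 0.2514 × 96500 = 24260 C
I = Q / t = 24260 / 18144 s = 1.34 A

1.34 A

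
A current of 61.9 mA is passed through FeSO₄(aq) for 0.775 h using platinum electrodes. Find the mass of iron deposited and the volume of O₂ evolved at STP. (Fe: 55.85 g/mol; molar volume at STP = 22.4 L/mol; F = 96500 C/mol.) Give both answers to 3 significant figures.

0.0500 g Fe; 0.0100 L O₂

Q = 0.0619 × 2790 = 172.7 C; n(e⁻) = 172.7 / 96500 = 0.001790 mol
Cathode: Fe²⁺ + 2e⁻ → Fe → n(Fe) = 0.001790/2 = 8.950×10^-4 mol → 0.0500 g
Anode: 2H₂O → O₂ + 4H⁺ + 4e⁻ → n(O₂) = 0.001790/4 = 4.475×10^-4 mol → 0.0100 L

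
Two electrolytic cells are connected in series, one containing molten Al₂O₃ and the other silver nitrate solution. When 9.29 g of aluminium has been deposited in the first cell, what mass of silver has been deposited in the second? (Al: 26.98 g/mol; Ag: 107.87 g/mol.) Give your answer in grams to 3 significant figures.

n(Al) = 9.29 / 26.98 = 0.3443 mol
Al³⁺ + 3e⁻ → Al, so n(e⁻) = 3 × 0.3443 = 1.033 mol
Since the cells are in series, n(e⁻) in the Ag cell is also 1.033 mol.
Ag⁺ + e⁻ → Ag, so n(Ag) = 1.033 mol
m(Ag) = 1.033 × 107.87 = 111 g

111 g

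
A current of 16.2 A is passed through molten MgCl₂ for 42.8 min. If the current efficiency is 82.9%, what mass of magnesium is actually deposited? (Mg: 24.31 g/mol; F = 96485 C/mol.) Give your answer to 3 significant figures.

Q = 16.2 × 2568 = 41600 C
n(e⁻) = 41600 / 96485 = 0.4312 mol
Mg²⁺ + 2e⁻ → Mg, so theoretical m(Mg) = 0.2156 × 24.31 = 5.241 g
Actual mass = 82.9% × 5.241 = 4.34 g

4.34 g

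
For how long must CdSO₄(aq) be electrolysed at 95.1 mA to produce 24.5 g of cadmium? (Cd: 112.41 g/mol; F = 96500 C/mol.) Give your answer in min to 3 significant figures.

7370 min

n(Cd) = 24.5 / 112.41 = 0.2180 mol
Cd²⁺ + 2e⁻ → Cd, so n(e⁻) = 2 × 0.2180 = 0.4360 mol
Q = 0.4360 × 96500 = 42070 C
t = Q / I = 42070 / 0.0951 = 4.424×10^5 s = 7370 min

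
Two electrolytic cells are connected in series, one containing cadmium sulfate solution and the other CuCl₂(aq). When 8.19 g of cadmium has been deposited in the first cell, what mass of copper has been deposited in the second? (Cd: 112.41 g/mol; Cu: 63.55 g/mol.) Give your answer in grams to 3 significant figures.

4.63 g

n(Cd) = 8.19 / 112.41 = 0.07286 mol
Cd²⁺ + 2e⁻ → Cd, so n(e⁻) = 2 × 0.07286 = 0.1457 mol
In series, the same 0.1457 mol of electrons flows through the second cell.
Cu²⁺ + 2e⁻ → Cu, so n(Cu) = 0.1457 / 2 = 0.07285 mol
m(Cu) = 0.07285 × 63.55 = 4.63 g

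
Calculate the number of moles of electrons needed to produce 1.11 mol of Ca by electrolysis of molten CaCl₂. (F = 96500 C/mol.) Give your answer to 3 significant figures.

2.22 mol

Ca²⁺ + 2e⁻ → Ca, so n(e⁻) = 2 × 1.11 = 2.220 mol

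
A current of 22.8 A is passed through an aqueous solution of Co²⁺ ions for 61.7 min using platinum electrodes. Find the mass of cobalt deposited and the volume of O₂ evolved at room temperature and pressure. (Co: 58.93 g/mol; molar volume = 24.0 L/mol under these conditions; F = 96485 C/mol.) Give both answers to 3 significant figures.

Q = 22.8 × 3702 = 84410 C; n(e⁻) = 84410 / 96485 = 0.8749 mol
Cathode: Co²⁺ + 2e⁻ → Co → n(Co) = 0.8749/2 = 0.4375 mol → 25.8 g
Anode: 2H₂O → O₂ + 4H⁺ + 4e⁻ → n(O₂) = 0.8749/4 = 0.2187 mol → 5.25 L

25.8 g Co; 5.25 L O₂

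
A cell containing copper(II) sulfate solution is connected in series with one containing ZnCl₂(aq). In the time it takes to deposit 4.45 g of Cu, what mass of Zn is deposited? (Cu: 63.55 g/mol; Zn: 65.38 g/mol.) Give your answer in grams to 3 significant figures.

4.58 g

n(Cu) = 4.45 / 63.55 = 0.07002 mol
Cu²⁺ + 2e⁻ → Cu, so n(e⁻) = 2 × 0.07002 = 0.1400 mol
Same current for the same time ⇒ same n(e⁻) = 0.1400 mol in both cells.
Zn²⁺ + 2e⁻ → Zn, so n(Zn) = 0.1400 / 2 = 0.07000 mol
m(Zn) = 0.07000 × 65.38 = 4.58 g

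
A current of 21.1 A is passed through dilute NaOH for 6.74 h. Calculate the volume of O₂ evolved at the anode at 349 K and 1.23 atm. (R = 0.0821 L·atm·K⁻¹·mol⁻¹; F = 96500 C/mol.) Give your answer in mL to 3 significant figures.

30900 mL

Charge passed = 21.1 × 24264 = 5.120×10^5 C
Moles of electrons = 5.120×10^5 / 96500 = 5.306 mol
2H₂O → O₂ + 4H⁺ + 4e⁻, so n(O₂) = 5.306 / 4 = 1.327 mol
V = nRT/P = 1.327 × 0.0821 × 349 / 1.23 = 30.91 L
= 30900 mL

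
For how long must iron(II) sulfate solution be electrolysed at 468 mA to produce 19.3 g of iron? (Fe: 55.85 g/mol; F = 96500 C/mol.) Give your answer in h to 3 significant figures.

n(Fe) = 19.3 / 55.85 = 0.3456 mol
Fe²⁺ + 2e⁻ → Fe, so n(e⁻) = 2 × 0.3456 = 0.6912 mol
Q = 0.6912 × 96500 = 66700 C
t = Q / I = 66700 / 0.468 = 1.425×10^5 s = 39.6 h

39.6 h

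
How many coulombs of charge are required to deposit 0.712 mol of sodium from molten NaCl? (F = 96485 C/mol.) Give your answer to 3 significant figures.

68700 C

Na⁺ + e⁻ → Na, so n(e⁻) = 1 × 0.712 = 0.7120 mol
Q = 0.7120 × 96485 = 68700 C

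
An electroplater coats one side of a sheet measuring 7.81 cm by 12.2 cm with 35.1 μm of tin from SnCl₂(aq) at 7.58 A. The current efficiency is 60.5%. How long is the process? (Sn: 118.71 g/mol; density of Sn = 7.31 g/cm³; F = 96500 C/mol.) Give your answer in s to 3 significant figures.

Plated area = 7.81 × 12.2 = 95.28 cm²
Volume = 95.28 × 35.1×10⁻⁴ cm = 0.3344 cm³
m(Sn) = 0.3344 × 7.31 = 2.444 g
n(Sn) = 2.444 / 118.71 = 0.02059 mol; n(e⁻) = 2 × 0.02059 = 0.04118 mol
Q = 0.04118 × 96500 / 0.605 = 6568 C
t = 6568 / 7.58 = 866.5 s

867 s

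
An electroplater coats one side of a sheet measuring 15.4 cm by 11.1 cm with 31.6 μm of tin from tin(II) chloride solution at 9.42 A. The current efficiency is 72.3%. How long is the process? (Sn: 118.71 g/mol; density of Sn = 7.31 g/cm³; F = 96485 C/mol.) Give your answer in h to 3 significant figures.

Plated area = 15.4 × 11.1 = 170.9 cm²
Volume = 170.9 × 31.6×10⁻⁴ cm = 0.5400 cm³
m(Sn) = 0.5400 × 7.31 = 3.947 g
n(Sn) = 3.947 / 118.71 = 0.03325 mol; n(e⁻) = 2 × 0.03325 = 0.06650 mol
Q = 0.06650 × 96485 / 0.723 = 8874 C
t = 8874 / 9.42 = 942.0 s = 0.262 h

0.262 h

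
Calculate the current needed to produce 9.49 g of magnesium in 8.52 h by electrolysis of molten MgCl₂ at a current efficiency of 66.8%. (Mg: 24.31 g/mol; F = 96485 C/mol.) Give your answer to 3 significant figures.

3.68 A

n(Mg) = 9.49 / 24.31 = 0.3904 mol
Mg²⁺ + 2e⁻ → Mg, so n(e⁻) = 2 × 0.3904 = 0.7808 mol
Q = 0.7808 × 96485 / 0.668 = 1.128×10^5 C
I = Q / t = 1.128×10^5 / 30672 s = 3.68 A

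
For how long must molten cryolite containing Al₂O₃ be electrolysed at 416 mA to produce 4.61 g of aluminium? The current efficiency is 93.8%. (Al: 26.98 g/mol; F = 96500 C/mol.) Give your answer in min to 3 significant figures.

2110 min

n(Al) = 4.61 / 26.98 = 0.1709 mol
Al³⁺ + 3e⁻ → Al, so n(e⁻) = 3 × 0.1709 = 0.5127 mol
Q = 0.5127 × 96500 / 0.938 = 52750 C
t = Q / I = 52750 / 0.416 = 1.268×10^5 s = 2110 min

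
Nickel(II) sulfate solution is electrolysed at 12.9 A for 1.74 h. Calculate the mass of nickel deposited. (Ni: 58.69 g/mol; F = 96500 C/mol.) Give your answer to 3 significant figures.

24.6 g

Q = It = 12.9 × 6264 = 80810 C
n(e⁻) = 80810 / 96500 = 0.8374 mol
Ni²⁺ + 2e⁻ → Ni, so n(Ni) = 0.8374 / 2 = 0.4187 mol
m = 0.4187 × 58.69 = 24.6 g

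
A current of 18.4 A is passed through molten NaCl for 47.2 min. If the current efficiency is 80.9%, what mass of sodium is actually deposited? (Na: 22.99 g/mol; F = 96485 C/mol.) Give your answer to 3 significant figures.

Q = 18.4 × 2832 = 52110 C
n(e⁻) = 52110 / 96485 = 0.5401 mol
Na⁺ + e⁻ → Na, so theoretical m(Na) = 0.5401 × 22.99 = 12.42 g
Actual mass = 80.9% × 12.42 = 10.0 g

10.0 g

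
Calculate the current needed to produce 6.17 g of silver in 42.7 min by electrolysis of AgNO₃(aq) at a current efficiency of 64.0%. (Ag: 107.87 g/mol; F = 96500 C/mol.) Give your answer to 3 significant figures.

3.37 A

n(Ag) = 6.17 / 107.87 = 0.05720 mol
Ag⁺ + e⁻ → Ag, so n(e⁻) = 0.05720 mol
Q = 0.05720 × 96500 / 0.640 = 8625 C
I = Q / t = 8625 / 2562 s = 3.37 A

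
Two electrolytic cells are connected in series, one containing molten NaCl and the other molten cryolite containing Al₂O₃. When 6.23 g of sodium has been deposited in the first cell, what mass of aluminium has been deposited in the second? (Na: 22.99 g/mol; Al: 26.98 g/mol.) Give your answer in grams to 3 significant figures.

2.44 g

n(Na) = 6.23 / 22.99 = 0.2710 mol
Na⁺ + e⁻ → Na, so n(e⁻) = 0.2710 mol
The cells are in series, so the same charge (and hence the same n(e⁻) = 0.2710 mol) passes through both.
Al³⁺ + 3e⁻ → Al, so n(Al) = 0.2710 / 3 = 0.09033 mol
m(Al) = 0.09033 × 26.98 = 2.44 g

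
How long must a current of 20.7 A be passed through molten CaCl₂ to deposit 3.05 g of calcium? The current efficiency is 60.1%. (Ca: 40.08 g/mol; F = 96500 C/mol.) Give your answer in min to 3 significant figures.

19.7 min

n(Ca) = 3.05 / 40.08 = 0.07610 mol
Ca²⁺ + 2e⁻ → Ca, so n(e⁻) = 2 × 0.07610 = 0.1522 mol
Q = 0.1522 × 96500 / 0.601 = 24440 C
t = Q / I = 24440 / 20.7 = 1181 s = 19.7 min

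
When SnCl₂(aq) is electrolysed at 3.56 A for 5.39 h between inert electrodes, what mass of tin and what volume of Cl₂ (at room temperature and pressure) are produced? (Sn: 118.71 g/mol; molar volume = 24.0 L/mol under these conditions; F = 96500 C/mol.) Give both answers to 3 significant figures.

42.5 g Sn; 8.59 L Cl₂

Q = 3.56 × 19404 = 69080 C; n(e⁻) = 69080 / 96500 = 0.7159 mol
Cathode: Sn²⁺ + 2e⁻ → Sn → n(Sn) = 0.7159/2 = 0.3580 mol → 42.5 g
Anode: 2Cl⁻ → Cl₂ + 2e⁻ → n(Cl₂) = 0.7159/2 = 0.3580 mol → 8.59 L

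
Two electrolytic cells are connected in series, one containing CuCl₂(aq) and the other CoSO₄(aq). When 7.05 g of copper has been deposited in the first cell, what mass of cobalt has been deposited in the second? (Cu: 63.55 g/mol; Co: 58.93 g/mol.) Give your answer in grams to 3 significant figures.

n(Cu) = 7.05 / 63.55 = 0.1109 mol
Cu²⁺ + 2e⁻ → Cu, so n(e⁻) = 2 × 0.1109 = 0.2218 mol
Same current for the same time ⇒ same n(e⁻) = 0.2218 mol in both cells.
Co²⁺ + 2e⁻ → Co, so n(Co) = 0.2218 / 2 = 0.1109 mol
m(Co) = 0.1109 × 58.93 = 6.54 g

6.54 g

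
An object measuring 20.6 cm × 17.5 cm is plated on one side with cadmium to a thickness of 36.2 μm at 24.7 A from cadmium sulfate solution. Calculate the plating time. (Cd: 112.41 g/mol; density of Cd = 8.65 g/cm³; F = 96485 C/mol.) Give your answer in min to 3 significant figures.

Plated area = 20.6 × 17.5 = 360.5 cm²
Volume = 360.5 × 36.2×10⁻⁴ cm = 1.305 cm³
m(Cd) = 1.305 × 8.65 = 11.29 g
n(Cd) = 11.29 / 112.41 = 0.1004 mol; n(e⁻) = 2 × 0.1004 = 0.2008 mol
Q = 0.2008 × 96485 = 19370 C
t = 19370 / 24.7 = 784.2 s = 13.1 min

13.1 min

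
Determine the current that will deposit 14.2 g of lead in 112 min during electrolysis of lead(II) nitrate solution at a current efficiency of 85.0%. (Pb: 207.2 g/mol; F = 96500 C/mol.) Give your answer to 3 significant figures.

n(Pb) = 14.2 / 207.2 = 0.06853 mol
Pb²⁺ + 2e⁻ → Pb, so n(e⁻) = 2 × 0.06853 = 0.1371 mol
Q = 0.1371 × 96500 / 0.850 = 15560 C
I = Q / t = 15560 / 6720 s = 2.32 A

2.32 A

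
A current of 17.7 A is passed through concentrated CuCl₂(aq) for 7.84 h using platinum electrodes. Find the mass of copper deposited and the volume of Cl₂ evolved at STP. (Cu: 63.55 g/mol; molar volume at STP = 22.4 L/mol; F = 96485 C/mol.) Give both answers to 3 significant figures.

165 g Cu; 58.0 L Cl₂

Q = 17.7 × 28224 = 4.996×10^5 C; n(e⁻) = 4.996×10^5 / 96485 = 5.178 mol
Cathode: Cu²⁺ + 2e⁻ → Cu → n(Cu) = 5.178/2 = 2.589 mol → 165 g
Anode: 2Cl⁻ → Cl₂ + 2e⁻ → n(Cl₂) = 5.178/2 = 2.589 mol → 58.0 L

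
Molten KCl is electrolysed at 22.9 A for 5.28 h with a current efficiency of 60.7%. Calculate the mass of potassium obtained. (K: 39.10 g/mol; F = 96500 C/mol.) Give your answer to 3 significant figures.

Q = 22.9 × 19008 = 4.353×10^5 C
n(e⁻) = 4.353×10^5 / 96500 = 4.511 mol
K⁺ + e⁻ → K, so theoretical m(K) = 4.511 × 39.10 = 176.4 g
Actual mass = 60.7% × 176.4 = 107 g

107 g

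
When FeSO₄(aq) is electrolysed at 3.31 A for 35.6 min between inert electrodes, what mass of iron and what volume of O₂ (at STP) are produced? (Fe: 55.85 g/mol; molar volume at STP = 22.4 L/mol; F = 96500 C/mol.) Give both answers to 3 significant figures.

Q = 3.31 × 2136 = 7070 C; n(e⁻) = 7070 / 96500 = 0.07326 mol
Cathode: Fe²⁺ + 2e⁻ → Fe → n(Fe) = 0.07326/2 = 0.03663 mol → 2.05 g
Anode: 2H₂O → O₂ + 4H⁺ + 4e⁻ → n(O₂) = 0.07326/4 = 0.01832 mol → 0.410 L

2.05 g Fe; 0.410 L O₂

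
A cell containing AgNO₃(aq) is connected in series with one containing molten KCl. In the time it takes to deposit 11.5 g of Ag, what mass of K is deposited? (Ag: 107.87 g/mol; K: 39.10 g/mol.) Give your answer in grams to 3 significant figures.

4.17 g

n(Ag) = 11.5 / 107.87 = 0.1066 mol
Ag⁺ + e⁻ → Ag, so n(e⁻) = 0.1066 mol
The cells are in series, so the same charge (and hence the same n(e⁻) = 0.1066 mol) passes through both.
K⁺ + e⁻ → K, so n(K) = 0.1066 mol
m(K) = 0.1066 × 39.10 = 4.17 g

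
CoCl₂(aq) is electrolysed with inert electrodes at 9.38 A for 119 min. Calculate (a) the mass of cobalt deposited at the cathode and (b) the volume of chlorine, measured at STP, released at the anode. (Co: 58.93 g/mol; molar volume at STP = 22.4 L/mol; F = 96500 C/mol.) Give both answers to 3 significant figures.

Q = 9.38 × 7140 = 66970 C; n(e⁻) = 66970 / 96500 = 0.6940 mol
Cathode: Co²⁺ + 2e⁻ → Co → n(Co) = 0.6940/2 = 0.3470 mol → 20.4 g
Anode: 2Cl⁻ → Cl₂ + 2e⁻ → n(Cl₂) = 0.6940/2 = 0.3470 mol → 7.77 L

20.4 g Co; 7.77 L Cl₂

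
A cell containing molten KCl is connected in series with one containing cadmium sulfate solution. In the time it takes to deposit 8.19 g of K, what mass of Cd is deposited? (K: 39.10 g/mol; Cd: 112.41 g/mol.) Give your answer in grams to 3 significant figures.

n(K) = 8.19 / 39.10 = 0.2095 mol
K⁺ + e⁻ → K, so n(e⁻) = 0.2095 mol
Same current for the same time ⇒ same n(e⁻) = 0.2095 mol in both cells.
Cd²⁺ + 2e⁻ → Cd, so n(Cd) = 0.2095 / 2 = 0.1048 mol
m(Cd) = 0.1048 × 112.41 = 11.8 g

11.8 g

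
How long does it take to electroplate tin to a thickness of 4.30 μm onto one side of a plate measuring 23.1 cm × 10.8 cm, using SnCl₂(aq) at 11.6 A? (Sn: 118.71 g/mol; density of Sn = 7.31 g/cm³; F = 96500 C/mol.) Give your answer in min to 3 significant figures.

Plated area = 23.1 × 10.8 = 249.5 cm²
Volume = 249.5 × 4.30×10⁻⁴ cm = 0.1073 cm³
m(Sn) = 0.1073 × 7.31 = 0.7844 g
n(Sn) = 0.7844 / 118.71 = 0.006608 mol; n(e⁻) = 2 × 0.006608 = 0.01322 mol
Q = 0.01322 × 96500 = 1276 C
t = 1276 / 11.6 = 110.0 s = 1.83 min

1.83 min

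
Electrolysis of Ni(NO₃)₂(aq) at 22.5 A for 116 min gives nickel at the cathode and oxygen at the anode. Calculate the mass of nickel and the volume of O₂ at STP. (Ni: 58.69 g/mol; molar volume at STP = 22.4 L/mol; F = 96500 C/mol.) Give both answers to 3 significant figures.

Q = 22.5 × 6960 = 1.566×10^5 C; n(e⁻) = 1.566×10^5 / 96500 = 1.623 mol
Cathode: Ni²⁺ + 2e⁻ → Ni → n(Ni) = 1.623/2 = 0.8115 mol → 47.6 g
Anode: 2H₂O → O₂ + 4H⁺ + 4e⁻ → n(O₂) = 1.623/4 = 0.4058 mol → 9.09 L

47.6 g Ni; 9.09 L O₂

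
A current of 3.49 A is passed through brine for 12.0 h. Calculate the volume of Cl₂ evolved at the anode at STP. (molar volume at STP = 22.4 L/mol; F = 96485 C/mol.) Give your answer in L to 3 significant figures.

Charge passed = 3.49 × 43200 = 1.508×10^5 C
n(e⁻) = 1.508×10^5 / 96485 = 1.563 mol
2Cl⁻ → Cl₂ + 2e⁻, so n(Cl₂) = 1.563 / 2 = 0.7815 mol
V = 0.7815 × 22.4 = 17.51 L

17.5 L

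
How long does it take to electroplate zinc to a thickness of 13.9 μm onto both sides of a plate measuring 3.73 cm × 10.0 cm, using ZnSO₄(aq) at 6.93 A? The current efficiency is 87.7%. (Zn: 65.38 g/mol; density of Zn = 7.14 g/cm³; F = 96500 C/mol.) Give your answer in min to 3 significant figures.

Plated area = 2 × 3.73 × 10.0 = 74.60 cm²
Volume = 74.60 × 13.9×10⁻⁴ cm = 0.1037 cm³
m(Zn) = 0.1037 × 7.14 = 0.7404 g
n(Zn) = 0.7404 / 65.38 = 0.01132 mol; n(e⁻) = 2 × 0.01132 = 0.02264 mol
Q = 0.02264 × 96500 / 0.877 = 2491 C
t = 2491 / 6.93 = 359.5 s = 5.99 min

5.99 min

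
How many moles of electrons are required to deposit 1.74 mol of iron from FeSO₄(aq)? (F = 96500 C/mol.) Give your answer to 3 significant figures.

Fe²⁺ + 2e⁻ → Fe, so n(e⁻) = 2 × 1.74 = 3.480 mol

3.48 mol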